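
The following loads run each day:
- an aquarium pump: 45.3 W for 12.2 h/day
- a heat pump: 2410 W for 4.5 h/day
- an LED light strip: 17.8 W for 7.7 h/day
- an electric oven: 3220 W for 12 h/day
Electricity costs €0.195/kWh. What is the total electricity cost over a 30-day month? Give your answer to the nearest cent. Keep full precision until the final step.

€293.52

aquarium pump: 45.3 W × 12.2 h × 30 d = 16,580 Wh = 16.58 kWh
heat pump: 2410 W × 4.5 h × 30 d = 325,350 Wh = 325.4 kWh
LED light strip: 17.8 W × 7.7 h × 30 d = 4,112 Wh = 4.112 kWh
electric oven: 3220 W × 12 h × 30 d = 1,159,200 Wh = 1,159 kWh
Total energy = 16.58 + 325.4 + 4.112 + 1,159 = 1,505 kWh
Cost = 1,505 kWh × €0.195 = €293.52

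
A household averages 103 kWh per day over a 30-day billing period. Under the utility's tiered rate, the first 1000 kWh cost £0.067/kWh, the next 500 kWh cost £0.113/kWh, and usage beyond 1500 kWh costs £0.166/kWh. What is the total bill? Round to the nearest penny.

Usage = 103 kWh/day × 30 days = 3090 kWh
First 1000 kWh × £0.067 = £67.00
Next 500 kWh × £0.113 = £56.50
Remaining 1590 kWh × £0.166 = £263.94
Total = £387.44

£387.44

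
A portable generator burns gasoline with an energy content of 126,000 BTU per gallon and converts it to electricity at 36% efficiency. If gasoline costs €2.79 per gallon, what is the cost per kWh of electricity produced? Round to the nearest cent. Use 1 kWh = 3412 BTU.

Electrical output per gallon = 126,000 BTU × 0.36 / 3412 BTU/kWh = 13.29 kWh
Cost per kWh = €2.79 / 13.29 kWh = €0.210

€0.21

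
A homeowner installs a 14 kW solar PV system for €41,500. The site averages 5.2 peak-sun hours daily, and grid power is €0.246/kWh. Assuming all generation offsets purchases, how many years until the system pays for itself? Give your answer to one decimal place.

Daily generation = 14 kW × 5.2 h = 72.8 kWh
Annual generation = 72.8 × 365 = 26572 kWh
Annual savings = 26572 × €0.246 = €6,536.71
Payback = €41,500 / €6,536.71 = 6.35 years

6.3 years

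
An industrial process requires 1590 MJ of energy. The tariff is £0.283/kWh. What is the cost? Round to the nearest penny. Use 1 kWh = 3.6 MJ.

1590 MJ × (0.27778 kWh/MJ) = 441.7 kWh
Cost = 441.7 kWh × £0.283/kWh = £124.99

£124.99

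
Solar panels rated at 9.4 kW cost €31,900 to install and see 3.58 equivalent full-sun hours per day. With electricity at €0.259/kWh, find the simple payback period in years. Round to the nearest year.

10 years

Daily generation = 9.4 kW × 3.58 h = 33.65 kWh
Annual generation = 33.65 × 365 = 12283 kWh
Annual savings = 12283 × €0.259 = €3,181.29
Payback = €31,900 / €3,181.29 = 10 years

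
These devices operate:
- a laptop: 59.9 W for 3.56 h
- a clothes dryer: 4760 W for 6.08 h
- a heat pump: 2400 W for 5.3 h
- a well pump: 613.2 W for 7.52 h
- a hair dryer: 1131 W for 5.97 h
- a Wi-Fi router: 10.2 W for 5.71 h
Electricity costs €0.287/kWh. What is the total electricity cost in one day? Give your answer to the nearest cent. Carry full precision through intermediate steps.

€15.30

laptop: 59.9 W × 3.56 h = 213 Wh = 0.2132 kWh
clothes dryer: 4760 W × 6.08 h = 28,941 Wh = 28.94 kWh
heat pump: 2400 W × 5.3 h = 12,720 Wh = 12.72 kWh
well pump: 613.2 W × 7.52 h = 4,611 Wh = 4.611 kWh
hair dryer: 1131 W × 5.97 h = 6,752 Wh = 6.752 kWh
Wi-Fi router: 10.2 W × 5.71 h = 58 Wh = 0.05824 kWh
Total energy = 0.2132 + 28.94 + 12.72 + 4.611 + 6.752 + 0.05824 = 53.3 kWh
Cost = 53.3 kWh × €0.287 = €15.30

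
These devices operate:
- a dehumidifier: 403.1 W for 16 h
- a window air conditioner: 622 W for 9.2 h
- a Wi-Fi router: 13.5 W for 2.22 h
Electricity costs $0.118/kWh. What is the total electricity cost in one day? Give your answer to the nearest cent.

$1.44

dehumidifier: 403.1 W × 16 h = 6,450 Wh = 6.45 kWh
window air conditioner: 622 W × 9.2 h = 5,722 Wh = 5.722 kWh
Wi-Fi router: 13.5 W × 2.22 h = 30 Wh = 0.02997 kWh
Total energy = 6.45 + 5.722 + 0.02997 = 12.2 kWh
Cost = 12.2 kWh × $0.118 = $1.44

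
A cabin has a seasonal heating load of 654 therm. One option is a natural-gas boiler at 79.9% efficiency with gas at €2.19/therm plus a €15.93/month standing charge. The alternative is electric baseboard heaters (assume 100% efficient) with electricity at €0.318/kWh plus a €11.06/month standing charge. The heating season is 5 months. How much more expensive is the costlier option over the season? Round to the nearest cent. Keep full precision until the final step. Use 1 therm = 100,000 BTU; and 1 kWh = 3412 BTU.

Heat load = 654 therm × 100,000 = 65,400,000 BTU
Gas: input = 65,400,000 / 0.799 = 81,852,315 BTU = 818.5 therm → 818.5 × €2.19 = €1,792.57; + 5 × €15.93 standing = €1,872.22
Electric: 65,400,000 BTU / 3412 = 19,170 kWh → × €0.318 = €6,095.31; + 5 × €11.06 standing = €6,150.61
Difference = |€1,872.22 − €6,150.61| = €4,278.39

€4278.39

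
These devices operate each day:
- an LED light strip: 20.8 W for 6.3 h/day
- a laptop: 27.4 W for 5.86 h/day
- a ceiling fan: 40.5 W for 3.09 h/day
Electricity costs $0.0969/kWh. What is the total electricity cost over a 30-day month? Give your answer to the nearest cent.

LED light strip: 20.8 W × 6.3 h × 30 d = 3,931 Wh = 3.931 kWh
laptop: 27.4 W × 5.86 h × 30 d = 4,817 Wh = 4.817 kWh
ceiling fan: 40.5 W × 3.09 h × 30 d = 3,754 Wh = 3.754 kWh
Total energy = 3.931 + 4.817 + 3.754 = 12.5 kWh
Cost = 12.5 kWh × $0.0969 = $1.21

$1.21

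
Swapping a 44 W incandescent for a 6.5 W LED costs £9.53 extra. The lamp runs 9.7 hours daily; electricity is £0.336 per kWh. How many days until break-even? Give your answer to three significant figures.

Power saved = 44 − 6.5 = 37.5 W
Daily energy saved = 37.5 W × 9.7 h = 363.8 Wh = 0.36375 kWh
Daily savings = 0.36375 × £0.336 = £0.1222
Payback = £9.53 / £0.1222 per day = 77.97 days

78 days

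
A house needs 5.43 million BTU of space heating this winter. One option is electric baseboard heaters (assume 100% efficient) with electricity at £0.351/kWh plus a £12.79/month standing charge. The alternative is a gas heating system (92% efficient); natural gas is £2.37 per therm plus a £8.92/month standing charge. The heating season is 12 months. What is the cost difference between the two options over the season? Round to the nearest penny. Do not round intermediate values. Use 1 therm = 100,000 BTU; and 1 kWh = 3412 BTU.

£465.15

Heat load = 5.43 × 10⁶ BTU = 5,430,000 BTU
Gas: input = 5,430,000 / 0.92 = 5,902,174 BTU = 59.02 therm → 59.02 × £2.37 = £139.88; + 12 × £8.92 standing = £246.92
Electric: 5,430,000 BTU / 3412 = 1,591 kWh → × £0.351 = £558.60; + 12 × £12.79 standing = £712.08
Difference = |£246.92 − £712.08| = £465.15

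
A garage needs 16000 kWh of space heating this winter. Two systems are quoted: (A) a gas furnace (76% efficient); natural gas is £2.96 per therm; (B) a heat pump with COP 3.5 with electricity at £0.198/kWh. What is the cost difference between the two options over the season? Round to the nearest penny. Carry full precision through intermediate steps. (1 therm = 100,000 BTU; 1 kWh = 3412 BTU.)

£1221.07

Heat load = 16000 kWh × 3412 = 54,592,000 BTU
Gas: input = 54,592,000 / 0.76 = 71,831,579 BTU = 718.3 therm → 718.3 × £2.96 = £2,126.21
Heat pump: 54,592,000 BTU / 3412 = 16,000 kWh heat; / 3.5 = 4,571 kWh in → × £0.198 = £905.14
Difference = |£2,126.21 − £905.14| = £1,221.07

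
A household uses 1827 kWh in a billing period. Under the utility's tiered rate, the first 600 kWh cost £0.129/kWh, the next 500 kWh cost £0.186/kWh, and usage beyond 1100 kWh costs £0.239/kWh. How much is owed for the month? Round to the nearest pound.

£344

First 600 kWh × £0.129 = £77.40
Next 500 kWh × £0.186 = £93.00
Remaining 727 kWh × £0.239 = £173.75
Total = £344.15 ≈ £344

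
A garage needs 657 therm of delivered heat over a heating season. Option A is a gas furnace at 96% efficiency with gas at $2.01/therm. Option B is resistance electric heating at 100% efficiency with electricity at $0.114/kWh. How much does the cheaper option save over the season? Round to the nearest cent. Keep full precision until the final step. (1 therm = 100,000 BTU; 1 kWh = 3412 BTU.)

$819.54

Heat load = 657 therm × 100,000 = 65,700,000 BTU
Gas: input = 65,700,000 / 0.96 = 68,437,500 BTU = 684.4 therm → 684.4 × $2.01 = $1,375.59
Electric: 65,700,000 BTU / 3412 = 19,260 kWh → × $0.114 = $2,195.13
Difference = |$1,375.59 − $2,195.13| = $819.54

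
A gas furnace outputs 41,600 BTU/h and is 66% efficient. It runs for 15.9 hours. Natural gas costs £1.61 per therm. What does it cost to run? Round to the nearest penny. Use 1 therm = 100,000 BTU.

Heat delivered = 41,600 BTU/h × 15.9 h = 661,440 BTU
Gas input = 661,440 / 0.66 = 1,002,182 BTU
= 1,002,182 / 100,000 = 10.02 therm
Cost = 10.02 × £1.61/therm = £16.14

£16.14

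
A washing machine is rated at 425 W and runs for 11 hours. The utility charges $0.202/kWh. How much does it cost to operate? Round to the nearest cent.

$0.94

Energy = 425 W × 11 h = 4,675 Wh = 4.675 kWh
Cost = 4.675 kWh × $0.202/kWh = $0.94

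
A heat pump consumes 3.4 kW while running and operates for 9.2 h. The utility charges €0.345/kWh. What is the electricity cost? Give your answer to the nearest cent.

€10.79

Energy = 3400 W × 9.2 h = 31,280 Wh = 31.28 kWh
Cost = 31.28 kWh × €0.345/kWh = €10.79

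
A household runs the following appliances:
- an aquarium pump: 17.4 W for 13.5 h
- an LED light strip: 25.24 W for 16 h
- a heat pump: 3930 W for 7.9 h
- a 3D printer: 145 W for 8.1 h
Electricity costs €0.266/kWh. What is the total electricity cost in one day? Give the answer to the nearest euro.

€9

aquarium pump: 17.4 W × 13.5 h = 235 Wh = 0.2349 kWh
LED light strip: 25.24 W × 16 h = 404 Wh = 0.4038 kWh
heat pump: 3930 W × 7.9 h = 31,047 Wh = 31.05 kWh
3D printer: 145 W × 8.1 h = 1,174 Wh = 1.175 kWh
Total energy = 0.2349 + 0.4038 + 31.05 + 1.175 = 32.86 kWh
Cost = 32.86 kWh × €0.266 = €8.74 ≈ €9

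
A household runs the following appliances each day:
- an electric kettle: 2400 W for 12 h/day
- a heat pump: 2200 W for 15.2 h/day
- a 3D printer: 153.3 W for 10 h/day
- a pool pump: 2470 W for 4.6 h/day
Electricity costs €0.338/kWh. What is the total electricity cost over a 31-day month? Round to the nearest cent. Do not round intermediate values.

€787.26

electric kettle: 2400 W × 12 h × 31 d = 892,800 Wh = 892.8 kWh
heat pump: 2200 W × 15.2 h × 31 d = 1,036,640 Wh = 1,037 kWh
3D printer: 153.3 W × 10 h × 31 d = 47,523 Wh = 47.52 kWh
pool pump: 2470 W × 4.6 h × 31 d = 352,222 Wh = 352.2 kWh
Total energy = 892.8 + 1,037 + 47.52 + 352.2 = 2,329 kWh
Cost = 2,329 kWh × €0.338 = €787.26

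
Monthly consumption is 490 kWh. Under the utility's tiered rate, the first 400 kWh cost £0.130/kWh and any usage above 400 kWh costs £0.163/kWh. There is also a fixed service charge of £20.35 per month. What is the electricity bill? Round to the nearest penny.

£87.02

First 400 kWh × £0.130 = £52.00
Remaining 90 kWh × £0.163 = £14.67
Energy charge = £66.67; + service £20.35 = £87.02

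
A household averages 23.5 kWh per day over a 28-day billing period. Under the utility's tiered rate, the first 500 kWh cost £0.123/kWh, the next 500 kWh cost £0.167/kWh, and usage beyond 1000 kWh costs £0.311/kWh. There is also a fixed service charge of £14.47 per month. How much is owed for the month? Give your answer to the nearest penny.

Usage = 23.5 kWh/day × 28 days = 658 kWh
First 500 kWh × £0.123 = £61.50
Next 158 kWh × £0.167 = £26.39
Remaining tier: 0 kWh (not reached)
Energy charge = £87.89; + service £14.47 = £102.36

£102.36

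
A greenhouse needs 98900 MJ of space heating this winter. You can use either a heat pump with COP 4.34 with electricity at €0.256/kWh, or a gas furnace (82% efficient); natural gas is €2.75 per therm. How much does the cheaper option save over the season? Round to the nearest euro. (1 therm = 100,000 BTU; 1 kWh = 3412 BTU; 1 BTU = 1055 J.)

€1523

Heat load = 98900 MJ = 98,900,000,000 J / 1055 = 93,744,076 BTU
Gas: input = 93,744,076 / 0.82 = 114,322,044 BTU = 1,143 therm → 1,143 × €2.75 = €3,143.86
Heat pump: 93,744,076 BTU / 3412 = 27,470 kWh heat; / 4.34 = 6,331 kWh in → × €0.256 = €1,620.63
Difference = |€3,143.86 − €1,620.63| = €1,523.22 ≈ €1523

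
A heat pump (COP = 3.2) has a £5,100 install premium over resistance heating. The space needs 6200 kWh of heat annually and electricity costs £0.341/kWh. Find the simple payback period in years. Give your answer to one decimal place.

3.5 years

Resistance: 6200 kWh × £0.341 = £2,114.20/yr
Heat pump: 6200 / 3.2 = 1938 kWh in → × £0.341 = £660.69/yr
Annual savings = £1,453.51
Payback = £5,100 / £1,453.51 = 3.51 years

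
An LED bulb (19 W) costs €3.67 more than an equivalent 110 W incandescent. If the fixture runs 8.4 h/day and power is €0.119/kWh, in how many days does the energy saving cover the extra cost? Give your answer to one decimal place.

40.3 days

Power saved = 110 − 19 = 91 W
Daily energy saved = 91 W × 8.4 h = 764.4 Wh = 0.7644 kWh
Daily savings = 0.7644 × €0.119 = €0.0910
Payback = €3.67 / €0.0910 per day = 40.35 days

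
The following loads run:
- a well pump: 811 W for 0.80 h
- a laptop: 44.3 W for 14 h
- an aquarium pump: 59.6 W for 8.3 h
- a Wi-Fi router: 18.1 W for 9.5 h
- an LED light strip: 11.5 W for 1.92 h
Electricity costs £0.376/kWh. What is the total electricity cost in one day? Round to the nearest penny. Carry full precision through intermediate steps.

well pump: 811 W × 0.80 h = 649 Wh = 0.6488 kWh
laptop: 44.3 W × 14 h = 620 Wh = 0.6202 kWh
aquarium pump: 59.6 W × 8.3 h = 495 Wh = 0.4947 kWh
Wi-Fi router: 18.1 W × 9.5 h = 172 Wh = 0.172 kWh
LED light strip: 11.5 W × 1.92 h = 22 Wh = 0.02208 kWh
Total energy = 0.6488 + 0.6202 + 0.4947 + 0.172 + 0.02208 = 1.958 kWh
Cost = 1.958 kWh × £0.376 = £0.74

£0.74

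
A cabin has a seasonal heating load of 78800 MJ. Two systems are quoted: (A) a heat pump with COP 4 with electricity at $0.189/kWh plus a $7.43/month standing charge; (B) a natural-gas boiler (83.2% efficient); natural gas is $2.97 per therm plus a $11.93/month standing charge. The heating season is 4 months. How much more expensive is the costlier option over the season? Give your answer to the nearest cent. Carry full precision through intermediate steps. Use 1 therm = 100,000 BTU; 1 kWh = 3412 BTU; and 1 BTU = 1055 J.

$1649.94

Heat load = 78800 MJ = 78,800,000,000 J / 1055 = 74,691,943 BTU
Gas: input = 74,691,943 / 0.832 = 89,773,970 BTU = 897.7 therm → 897.7 × $2.97 = $2,666.29; + 4 × $11.93 standing = $2,714.01
Heat pump: 74,691,943 BTU / 3412 = 21,890 kWh heat; / 4 = 5,473 kWh in → × $0.189 = $1,034.35; + 4 × $7.43 standing = $1,064.07
Difference = |$2,714.01 − $1,064.07| = $1,649.94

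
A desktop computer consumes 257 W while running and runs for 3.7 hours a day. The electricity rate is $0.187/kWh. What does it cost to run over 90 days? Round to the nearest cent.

$16.00

Energy = 257 W × 3.7 h/day × 90 days = 85,581 Wh = 85.58 kWh
Cost = 85.58 kWh × $0.187/kWh = $16.00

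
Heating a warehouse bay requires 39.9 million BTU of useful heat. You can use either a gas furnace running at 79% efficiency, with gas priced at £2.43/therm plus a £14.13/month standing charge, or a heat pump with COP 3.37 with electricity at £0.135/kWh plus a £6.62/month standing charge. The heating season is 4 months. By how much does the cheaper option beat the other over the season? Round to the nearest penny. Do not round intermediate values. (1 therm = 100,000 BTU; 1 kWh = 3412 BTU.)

Heat load = 39.9 × 10⁶ BTU = 39,900,000 BTU
Gas: input = 39,900,000 / 0.790 = 50,506,329 BTU = 505.1 therm → 505.1 × £2.43 = £1,227.30; + 4 × £14.13 standing = £1,283.82
Heat pump: 39,900,000 BTU / 3412 = 11,690 kWh heat; / 3.37 = 3,470 kWh in → × £0.135 = £468.45; + 4 × £6.62 standing = £494.93
Difference = |£1,283.82 − £494.93| = £788.89

£788.89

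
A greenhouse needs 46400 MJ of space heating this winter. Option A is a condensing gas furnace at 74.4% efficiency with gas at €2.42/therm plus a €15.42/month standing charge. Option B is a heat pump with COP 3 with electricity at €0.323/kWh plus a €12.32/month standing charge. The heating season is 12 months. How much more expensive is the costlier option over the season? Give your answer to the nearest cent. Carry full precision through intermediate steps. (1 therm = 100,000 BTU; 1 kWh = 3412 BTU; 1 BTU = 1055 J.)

Heat load = 46400 MJ = 46,400,000,000 J / 1055 = 43,981,043 BTU
Gas: input = 43,981,043 / 0.744 = 59,114,305 BTU = 591.1 therm → 591.1 × €2.42 = €1,430.57; + 12 × €15.42 standing = €1,615.61
Heat pump: 43,981,043 BTU / 3412 = 12,890 kWh heat; / 3 = 4,297 kWh in → × €0.323 = €1,387.83; + 12 × €12.32 standing = €1,535.67
Difference = |€1,615.61 − €1,535.67| = €79.93

€79.93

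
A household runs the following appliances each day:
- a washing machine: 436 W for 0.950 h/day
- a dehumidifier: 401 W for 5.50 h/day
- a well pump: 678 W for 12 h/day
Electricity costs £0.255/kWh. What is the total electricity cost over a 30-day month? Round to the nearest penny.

£82.28

washing machine: 436 W × 0.950 h × 30 d = 12,426 Wh = 12.43 kWh
dehumidifier: 401 W × 5.50 h × 30 d = 66,165 Wh = 66.17 kWh
well pump: 678 W × 12 h × 30 d = 244,080 Wh = 244.1 kWh
Total energy = 12.43 + 66.17 + 244.1 = 322.7 kWh
Cost = 322.7 kWh × £0.255 = £82.28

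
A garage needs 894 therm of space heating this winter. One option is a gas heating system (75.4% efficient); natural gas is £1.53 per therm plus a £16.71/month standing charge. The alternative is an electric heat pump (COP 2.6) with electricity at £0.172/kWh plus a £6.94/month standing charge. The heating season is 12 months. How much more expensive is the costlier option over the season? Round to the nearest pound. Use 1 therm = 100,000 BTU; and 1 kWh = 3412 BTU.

£198

Heat load = 894 therm × 100,000 = 89,400,000 BTU
Gas: input = 89,400,000 / 0.754 = 118,567,639 BTU = 1,186 therm → 1,186 × £1.53 = £1,814.08; + 12 × £16.71 standing = £2,014.60
Heat pump: 89,400,000 BTU / 3412 = 26,200 kWh heat; / 2.6 = 10,080 kWh in → × £0.172 = £1,733.34; + 12 × £6.94 standing = £1,816.62
Difference = |£2,014.60 − £1,816.62| = £197.99 ≈ £198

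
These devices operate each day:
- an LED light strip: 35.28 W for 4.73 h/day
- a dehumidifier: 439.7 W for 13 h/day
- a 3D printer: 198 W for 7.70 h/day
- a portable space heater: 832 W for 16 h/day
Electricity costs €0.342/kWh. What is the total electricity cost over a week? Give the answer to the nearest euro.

LED light strip: 35.28 W × 4.73 h × 7 d = 1,168 Wh = 1.168 kWh
dehumidifier: 439.7 W × 13 h × 7 d = 40,013 Wh = 40.01 kWh
3D printer: 198 W × 7.70 h × 7 d = 10,672 Wh = 10.67 kWh
portable space heater: 832 W × 16 h × 7 d = 93,184 Wh = 93.18 kWh
Total energy = 1.168 + 40.01 + 10.67 + 93.18 = 145 kWh
Cost = 145 kWh × €0.342 = €49.60 ≈ €50

€50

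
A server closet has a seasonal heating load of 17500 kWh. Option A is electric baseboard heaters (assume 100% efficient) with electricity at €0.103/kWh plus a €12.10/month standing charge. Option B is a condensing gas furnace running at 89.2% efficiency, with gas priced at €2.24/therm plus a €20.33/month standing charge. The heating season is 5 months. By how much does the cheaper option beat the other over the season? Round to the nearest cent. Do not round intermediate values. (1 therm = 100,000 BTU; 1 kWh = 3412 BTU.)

Heat load = 17500 kWh × 3412 = 59,710,000 BTU
Gas: input = 59,710,000 / 0.892 = 66,939,462 BTU = 669.4 therm → 669.4 × €2.24 = €1,499.44; + 5 × €20.33 standing = €1,601.09
Electric: 59,710,000 BTU / 3412 = 17,500 kWh → × €0.103 = €1,802.50; + 5 × €12.10 standing = €1,863.00
Difference = |€1,601.09 − €1,863.00| = €261.91

€261.91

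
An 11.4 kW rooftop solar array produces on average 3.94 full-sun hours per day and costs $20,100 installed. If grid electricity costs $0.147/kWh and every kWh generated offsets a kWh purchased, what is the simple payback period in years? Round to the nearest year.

Daily generation = 11.4 kW × 3.94 h = 44.92 kWh
Annual generation = 44.92 × 365 = 16394 kWh
Annual savings = 16394 × $0.147 = $2,409.97
Payback = $20,100 / $2,409.97 = 8.34 years

8 years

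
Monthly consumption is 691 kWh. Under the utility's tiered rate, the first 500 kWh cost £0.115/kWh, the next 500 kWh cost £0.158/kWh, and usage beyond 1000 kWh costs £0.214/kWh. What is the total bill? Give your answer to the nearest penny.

First 500 kWh × £0.115 = £57.50
Next 191 kWh × £0.158 = £30.18
Remaining tier: 0 kWh (not reached)
Total = £87.68

£87.68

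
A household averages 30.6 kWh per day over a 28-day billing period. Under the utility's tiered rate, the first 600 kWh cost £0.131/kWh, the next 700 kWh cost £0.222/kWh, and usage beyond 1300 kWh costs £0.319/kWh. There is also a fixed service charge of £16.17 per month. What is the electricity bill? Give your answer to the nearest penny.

Usage = 30.6 kWh/day × 28 days = 856.8 kWh
First 600 kWh × £0.131 = £78.60
Next 256.8 kWh × £0.222 = £57.01
Remaining tier: 0 kWh (not reached)
Energy charge = £135.61; + service £16.17 = £151.78

£151.78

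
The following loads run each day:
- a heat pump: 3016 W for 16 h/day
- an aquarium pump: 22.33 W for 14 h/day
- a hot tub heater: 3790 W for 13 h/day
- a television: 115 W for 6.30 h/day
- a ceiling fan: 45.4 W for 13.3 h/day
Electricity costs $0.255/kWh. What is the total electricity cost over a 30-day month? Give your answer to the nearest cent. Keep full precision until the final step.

heat pump: 3016 W × 16 h × 30 d = 1,447,680 Wh = 1,448 kWh
aquarium pump: 22.33 W × 14 h × 30 d = 9,379 Wh = 9.379 kWh
hot tub heater: 3790 W × 13 h × 30 d = 1,478,100 Wh = 1,478 kWh
television: 115 W × 6.30 h × 30 d = 21,735 Wh = 21.73 kWh
ceiling fan: 45.4 W × 13.3 h × 30 d = 18,115 Wh = 18.11 kWh
Total energy = 1,448 + 9.379 + 1,478 + 21.73 + 18.11 = 2,975 kWh
Cost = 2,975 kWh × $0.255 = $758.63

$758.63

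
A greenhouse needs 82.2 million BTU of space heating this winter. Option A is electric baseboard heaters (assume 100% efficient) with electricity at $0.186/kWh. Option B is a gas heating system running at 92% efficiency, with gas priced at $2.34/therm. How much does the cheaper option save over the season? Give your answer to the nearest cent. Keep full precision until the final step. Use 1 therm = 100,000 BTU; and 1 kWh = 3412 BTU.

$2390.27

Heat load = 82.2 × 10⁶ BTU = 82,200,000 BTU
Gas: input = 82,200,000 / 0.92 = 89,347,826 BTU = 893.5 therm → 893.5 × $2.34 = $2,090.74
Electric: 82,200,000 BTU / 3412 = 24,090 kWh → × $0.186 = $4,481.01
Difference = |$2,090.74 − $4,481.01| = $2,390.27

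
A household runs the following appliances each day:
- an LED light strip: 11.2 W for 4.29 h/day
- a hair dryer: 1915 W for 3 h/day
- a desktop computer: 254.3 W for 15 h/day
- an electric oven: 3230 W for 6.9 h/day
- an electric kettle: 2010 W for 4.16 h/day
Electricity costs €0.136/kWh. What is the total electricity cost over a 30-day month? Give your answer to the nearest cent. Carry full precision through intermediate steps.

€164.25

LED light strip: 11.2 W × 4.29 h × 30 d = 1,441 Wh = 1.441 kWh
hair dryer: 1915 W × 3 h × 30 d = 172,350 Wh = 172.3 kWh
desktop computer: 254.3 W × 15 h × 30 d = 114,435 Wh = 114.4 kWh
electric oven: 3230 W × 6.9 h × 30 d = 668,610 Wh = 668.6 kWh
electric kettle: 2010 W × 4.16 h × 30 d = 250,848 Wh = 250.8 kWh
Total energy = 1.441 + 172.3 + 114.4 + 668.6 + 250.8 = 1,208 kWh
Cost = 1,208 kWh × €0.136 = €164.25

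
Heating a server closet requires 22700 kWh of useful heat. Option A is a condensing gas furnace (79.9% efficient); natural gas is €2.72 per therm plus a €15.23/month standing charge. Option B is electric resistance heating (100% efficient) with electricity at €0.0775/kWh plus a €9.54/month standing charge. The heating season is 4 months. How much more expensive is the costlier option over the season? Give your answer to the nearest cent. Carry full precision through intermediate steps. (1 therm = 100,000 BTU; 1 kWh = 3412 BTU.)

Heat load = 22700 kWh × 3412 = 77,452,400 BTU
Gas: input = 77,452,400 / 0.799 = 96,936,671 BTU = 969.4 therm → 969.4 × €2.72 = €2,636.68; + 4 × €15.23 standing = €2,697.60
Electric: 77,452,400 BTU / 3412 = 22,700 kWh → × €0.0775 = €1,759.25; + 4 × €9.54 standing = €1,797.41
Difference = |€2,697.60 − €1,797.41| = €900.19

€900.19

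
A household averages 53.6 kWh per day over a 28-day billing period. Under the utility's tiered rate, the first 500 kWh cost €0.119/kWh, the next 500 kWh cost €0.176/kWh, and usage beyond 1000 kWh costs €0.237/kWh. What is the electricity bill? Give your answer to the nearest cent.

€266.19

Usage = 53.6 kWh/day × 28 days = 1500.8 kWh
First 500 kWh × €0.119 = €59.50
Next 500 kWh × €0.176 = €88.00
Remaining 500.8 kWh × €0.237 = €118.69
Total = €266.19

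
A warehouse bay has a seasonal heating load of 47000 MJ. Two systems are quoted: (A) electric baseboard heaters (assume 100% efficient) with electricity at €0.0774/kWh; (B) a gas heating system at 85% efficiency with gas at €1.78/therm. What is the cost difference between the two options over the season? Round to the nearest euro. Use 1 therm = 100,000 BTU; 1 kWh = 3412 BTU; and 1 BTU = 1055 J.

€78

Heat load = 47000 MJ = 47,000,000,000 J / 1055 = 44,549,763 BTU
Gas: input = 44,549,763 / 0.85 = 52,411,486 BTU = 524.1 therm → 524.1 × €1.78 = €932.92
Electric: 44,549,763 BTU / 3412 = 13,060 kWh → × €0.0774 = €1,010.60
Difference = |€932.92 − €1,010.60| = €77.67 ≈ €78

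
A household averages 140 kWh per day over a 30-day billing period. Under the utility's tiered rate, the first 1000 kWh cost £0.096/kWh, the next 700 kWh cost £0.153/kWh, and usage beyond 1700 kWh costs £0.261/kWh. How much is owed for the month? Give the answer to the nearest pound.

Usage = 140 kWh/day × 30 days = 4200 kWh
First 1000 kWh × £0.096 = £96.00
Next 700 kWh × £0.153 = £107.10
Remaining 2500 kWh × £0.261 = £652.50
Total = £855.60 ≈ £856

£856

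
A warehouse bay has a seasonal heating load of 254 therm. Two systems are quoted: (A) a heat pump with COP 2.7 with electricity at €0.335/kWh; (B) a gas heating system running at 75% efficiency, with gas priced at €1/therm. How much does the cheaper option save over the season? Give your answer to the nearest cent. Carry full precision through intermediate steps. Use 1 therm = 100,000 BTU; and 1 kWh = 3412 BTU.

Heat load = 254 therm × 100,000 = 25,400,000 BTU
Gas: input = 25,400,000 / 0.75 = 33,866,667 BTU = 338.7 therm → 338.7 × €1 = €338.67
Heat pump: 25,400,000 BTU / 3412 = 7,444 kWh heat; / 2.7 = 2,757 kWh in → × €0.335 = €923.65
Difference = |€338.67 − €923.65| = €584.98

€584.98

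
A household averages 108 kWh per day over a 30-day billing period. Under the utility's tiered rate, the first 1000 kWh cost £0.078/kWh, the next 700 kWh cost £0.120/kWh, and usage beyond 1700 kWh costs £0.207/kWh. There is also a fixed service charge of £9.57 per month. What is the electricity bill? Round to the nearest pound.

£490

Usage = 108 kWh/day × 30 days = 3240 kWh
First 1000 kWh × £0.078 = £78.00
Next 700 kWh × £0.120 = £84.00
Remaining 1540 kWh × £0.207 = £318.78
Energy charge = £480.78; + service £9.57 = £490.35 ≈ £490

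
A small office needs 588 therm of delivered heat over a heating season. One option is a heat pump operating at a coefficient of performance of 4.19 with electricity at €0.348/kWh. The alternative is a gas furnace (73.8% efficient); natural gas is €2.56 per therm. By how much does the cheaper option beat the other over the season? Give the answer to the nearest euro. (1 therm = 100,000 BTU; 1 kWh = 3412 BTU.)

€608

Heat load = 588 therm × 100,000 = 58,800,000 BTU
Gas: input = 58,800,000 / 0.738 = 79,674,797 BTU = 796.7 therm → 796.7 × €2.56 = €2,039.67
Heat pump: 58,800,000 BTU / 3412 = 17,230 kWh heat; / 4.19 = 4,113 kWh in → × €0.348 = €1,431.31
Difference = |€2,039.67 − €1,431.31| = €608.37 ≈ €608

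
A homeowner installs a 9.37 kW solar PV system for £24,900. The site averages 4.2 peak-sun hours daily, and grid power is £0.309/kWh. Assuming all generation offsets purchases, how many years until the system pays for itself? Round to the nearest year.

Daily generation = 9.37 kW × 4.2 h = 39.35 kWh
Annual generation = 39.35 × 365 = 14364 kWh
Annual savings = 14364 × £0.309 = £4,438.54
Payback = £24,900 / £4,438.54 = 5.61 years

6 years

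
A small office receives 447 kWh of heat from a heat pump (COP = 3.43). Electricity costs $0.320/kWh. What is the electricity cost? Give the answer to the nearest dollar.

Electrical input = 447 kWh / 3.43 = 130.3 kWh
Cost = 130.3 × $0.320/kWh = $41.70 ≈ $42

$42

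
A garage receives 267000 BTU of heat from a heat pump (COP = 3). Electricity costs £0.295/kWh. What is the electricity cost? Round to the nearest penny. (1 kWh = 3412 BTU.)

Heat delivered = 267,000 BTU / 3412 = 78.25 kWh
Electrical input = 78.25 kWh / 3 = 26.08 kWh
Cost = 26.08 × £0.295/kWh = £7.69

£7.69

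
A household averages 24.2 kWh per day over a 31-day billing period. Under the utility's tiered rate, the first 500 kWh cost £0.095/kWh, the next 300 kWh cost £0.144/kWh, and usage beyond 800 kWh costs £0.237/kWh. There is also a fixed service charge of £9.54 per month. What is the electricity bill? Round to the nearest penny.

£93.07

Usage = 24.2 kWh/day × 31 days = 750.2 kWh
First 500 kWh × £0.095 = £47.50
Next 250.2 kWh × £0.144 = £36.03
Remaining tier: 0 kWh (not reached)
Energy charge = £83.53; + service £9.54 = £93.07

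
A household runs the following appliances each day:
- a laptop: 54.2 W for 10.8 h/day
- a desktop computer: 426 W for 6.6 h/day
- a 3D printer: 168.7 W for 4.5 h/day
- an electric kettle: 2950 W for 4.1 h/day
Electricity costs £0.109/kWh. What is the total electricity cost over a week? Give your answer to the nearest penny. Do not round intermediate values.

£12.40

laptop: 54.2 W × 10.8 h × 7 d = 4,098 Wh = 4.098 kWh
desktop computer: 426 W × 6.6 h × 7 d = 19,681 Wh = 19.68 kWh
3D printer: 168.7 W × 4.5 h × 7 d = 5,314 Wh = 5.314 kWh
electric kettle: 2950 W × 4.1 h × 7 d = 84,665 Wh = 84.66 kWh
Total energy = 4.098 + 19.68 + 5.314 + 84.66 = 113.8 kWh
Cost = 113.8 kWh × £0.109 = £12.40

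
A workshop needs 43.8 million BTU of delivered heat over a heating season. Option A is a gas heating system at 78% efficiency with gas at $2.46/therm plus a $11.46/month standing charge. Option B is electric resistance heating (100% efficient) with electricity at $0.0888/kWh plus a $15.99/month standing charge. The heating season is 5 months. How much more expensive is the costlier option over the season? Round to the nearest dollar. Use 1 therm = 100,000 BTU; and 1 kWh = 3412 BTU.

Heat load = 43.8 × 10⁶ BTU = 43,800,000 BTU
Gas: input = 43,800,000 / 0.78 = 56,153,846 BTU = 561.5 therm → 561.5 × $2.46 = $1,381.38; + 5 × $11.46 standing = $1,438.68
Electric: 43,800,000 BTU / 3412 = 12,840 kWh → × $0.0888 = $1,139.93; + 5 × $15.99 standing = $1,219.88
Difference = |$1,438.68 − $1,219.88| = $218.80 ≈ $219

$219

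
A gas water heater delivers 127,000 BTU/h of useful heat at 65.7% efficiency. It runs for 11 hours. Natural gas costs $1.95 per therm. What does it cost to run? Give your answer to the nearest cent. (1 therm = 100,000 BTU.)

$41.46

Heat delivered = 127,000 BTU/h × 11 h = 1,397,000 BTU
Gas input = 1,397,000 / 0.657 = 2,126,332 BTU
= 2,126,332 / 100,000 = 21.26 therm
Cost = 21.26 × $1.95/therm = $41.46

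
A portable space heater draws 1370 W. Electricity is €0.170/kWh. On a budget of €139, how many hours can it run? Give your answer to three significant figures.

Energy budget = €139 / €0.170 per kWh = 817.6 kWh = 817,647 Wh
Runtime = 817,647 Wh / 1370 W = 596.8 h

597 h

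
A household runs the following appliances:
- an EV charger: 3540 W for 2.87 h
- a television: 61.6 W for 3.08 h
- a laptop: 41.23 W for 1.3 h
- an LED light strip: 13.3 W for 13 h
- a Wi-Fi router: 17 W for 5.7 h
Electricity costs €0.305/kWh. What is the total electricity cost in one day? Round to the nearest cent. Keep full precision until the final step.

€3.26

EV charger: 3540 W × 2.87 h = 10,160 Wh = 10.16 kWh
television: 61.6 W × 3.08 h = 190 Wh = 0.1897 kWh
laptop: 41.23 W × 1.3 h = 54 Wh = 0.0536 kWh
LED light strip: 13.3 W × 13 h = 173 Wh = 0.1729 kWh
Wi-Fi router: 17 W × 5.7 h = 97 Wh = 0.0969 kWh
Total energy = 10.16 + 0.1897 + 0.0536 + 0.1729 + 0.0969 = 10.67 kWh
Cost = 10.67 kWh × €0.305 = €3.26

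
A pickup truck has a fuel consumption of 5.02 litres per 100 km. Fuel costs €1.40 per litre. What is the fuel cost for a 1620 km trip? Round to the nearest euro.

Fuel = 5.02 L/100 km × 1620 km / 100 = 81.32 L
Cost = 81.32 L × €1.40/L = €113.85 ≈ €114

€114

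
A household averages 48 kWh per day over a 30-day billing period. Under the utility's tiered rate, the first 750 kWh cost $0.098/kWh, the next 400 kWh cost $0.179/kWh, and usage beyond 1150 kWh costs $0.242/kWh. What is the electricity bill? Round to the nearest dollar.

Usage = 48 kWh/day × 30 days = 1440 kWh
First 750 kWh × $0.098 = $73.50
Next 400 kWh × $0.179 = $71.60
Remaining 290 kWh × $0.242 = $70.18
Total = $215.28 ≈ $215

$215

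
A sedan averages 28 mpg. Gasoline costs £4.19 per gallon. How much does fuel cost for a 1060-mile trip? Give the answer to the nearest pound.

Fuel = 1060 mi / 28 mpg = 37.86 gal
Cost = 37.86 gal × £4.19/gal = £158.62 ≈ £159

£159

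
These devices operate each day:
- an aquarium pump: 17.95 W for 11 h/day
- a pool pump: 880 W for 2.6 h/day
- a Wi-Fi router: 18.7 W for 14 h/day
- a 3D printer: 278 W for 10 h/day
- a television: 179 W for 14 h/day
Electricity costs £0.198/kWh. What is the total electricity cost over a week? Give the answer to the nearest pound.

aquarium pump: 17.95 W × 11 h × 7 d = 1,382 Wh = 1.382 kWh
pool pump: 880 W × 2.6 h × 7 d = 16,016 Wh = 16.02 kWh
Wi-Fi router: 18.7 W × 14 h × 7 d = 1,833 Wh = 1.833 kWh
3D printer: 278 W × 10 h × 7 d = 19,460 Wh = 19.46 kWh
television: 179 W × 14 h × 7 d = 17,542 Wh = 17.54 kWh
Total energy = 1.382 + 16.02 + 1.833 + 19.46 + 17.54 = 56.23 kWh
Cost = 56.23 kWh × £0.198 = £11.13 ≈ £11

£11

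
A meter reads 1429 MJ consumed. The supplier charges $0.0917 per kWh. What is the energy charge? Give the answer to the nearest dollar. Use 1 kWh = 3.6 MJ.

$36

1429 MJ × (0.27778 kWh/MJ) = 396.9 kWh
Cost = 396.9 kWh × $0.0917/kWh = $36.40 ≈ $36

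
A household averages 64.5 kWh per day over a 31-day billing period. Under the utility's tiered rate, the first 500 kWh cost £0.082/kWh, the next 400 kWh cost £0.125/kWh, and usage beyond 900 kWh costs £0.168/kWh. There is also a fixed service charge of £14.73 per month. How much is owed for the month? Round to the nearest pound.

Usage = 64.5 kWh/day × 31 days = 1999.5 kWh
First 500 kWh × £0.082 = £41.00
Next 400 kWh × £0.125 = £50.00
Remaining 1099.5 kWh × £0.168 = £184.72
Energy charge = £275.72; + service £14.73 = £290.45 ≈ £290

£290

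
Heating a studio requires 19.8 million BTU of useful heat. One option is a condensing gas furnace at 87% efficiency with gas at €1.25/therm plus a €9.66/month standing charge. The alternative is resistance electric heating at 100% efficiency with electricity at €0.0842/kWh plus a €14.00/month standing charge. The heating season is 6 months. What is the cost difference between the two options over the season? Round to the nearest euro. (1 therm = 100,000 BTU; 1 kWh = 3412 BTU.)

€230

Heat load = 19.8 × 10⁶ BTU = 19,800,000 BTU
Gas: input = 19,800,000 / 0.87 = 22,758,621 BTU = 227.6 therm → 227.6 × €1.25 = €284.48; + 6 × €9.66 standing = €342.44
Electric: 19,800,000 BTU / 3412 = 5,803 kWh → × €0.0842 = €488.62; + 6 × €14.00 standing = €572.62
Difference = |€342.44 − €572.62| = €230.17 ≈ €230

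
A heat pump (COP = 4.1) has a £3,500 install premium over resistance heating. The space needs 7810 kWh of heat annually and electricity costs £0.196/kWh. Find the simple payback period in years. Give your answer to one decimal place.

Resistance: 7810 kWh × £0.196 = £1,530.76/yr
Heat pump: 7810 / 4.1 = 1905 kWh in → × £0.196 = £373.36/yr
Annual savings = £1,157.40
Payback = £3,500 / £1,157.40 = 3.02 years

3.0 years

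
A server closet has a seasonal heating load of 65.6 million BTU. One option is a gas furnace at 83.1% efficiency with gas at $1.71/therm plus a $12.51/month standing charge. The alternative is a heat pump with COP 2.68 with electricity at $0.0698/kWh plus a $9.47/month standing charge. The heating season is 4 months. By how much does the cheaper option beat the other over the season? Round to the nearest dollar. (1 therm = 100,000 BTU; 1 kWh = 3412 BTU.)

$861

Heat load = 65.6 × 10⁶ BTU = 65,600,000 BTU
Gas: input = 65,600,000 / 0.831 = 78,941,035 BTU = 789.4 therm → 789.4 × $1.71 = $1,349.89; + 4 × $12.51 standing = $1,399.93
Heat pump: 65,600,000 BTU / 3412 = 19,230 kWh heat; / 2.68 = 7,174 kWh in → × $0.0698 = $500.74; + 4 × $9.47 standing = $538.62
Difference = |$1,399.93 − $538.62| = $861.31 ≈ $861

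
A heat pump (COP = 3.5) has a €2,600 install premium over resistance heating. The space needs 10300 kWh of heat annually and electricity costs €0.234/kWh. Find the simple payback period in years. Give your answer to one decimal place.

1.5 years

Resistance: 10300 kWh × €0.234 = €2,410.20/yr
Heat pump: 10300 / 3.5 = 2943 kWh in → × €0.234 = €688.63/yr
Annual savings = €1,721.57
Payback = €2,600 / €1,721.57 = 1.51 years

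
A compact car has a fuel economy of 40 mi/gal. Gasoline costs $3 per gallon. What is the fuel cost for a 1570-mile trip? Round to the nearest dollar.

$118

Fuel = 1570 mi / 40 mpg = 39.25 gal
Cost = 39.25 gal × $3/gal = $117.75 ≈ $118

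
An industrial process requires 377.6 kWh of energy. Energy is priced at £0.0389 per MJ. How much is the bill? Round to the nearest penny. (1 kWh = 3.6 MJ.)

377.6 kWh × (3.6 MJ/kWh) = 1,359 MJ
Cost = 1,359 MJ × £0.0389/MJ = £52.88

£52.88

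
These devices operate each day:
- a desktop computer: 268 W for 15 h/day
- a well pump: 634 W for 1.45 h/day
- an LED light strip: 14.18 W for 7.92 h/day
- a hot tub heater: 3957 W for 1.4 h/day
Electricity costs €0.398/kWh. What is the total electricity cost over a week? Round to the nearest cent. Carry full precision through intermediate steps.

€29.51

desktop computer: 268 W × 15 h × 7 d = 28,140 Wh = 28.14 kWh
well pump: 634 W × 1.45 h × 7 d = 6,435 Wh = 6.435 kWh
LED light strip: 14.18 W × 7.92 h × 7 d = 786 Wh = 0.7861 kWh
hot tub heater: 3957 W × 1.4 h × 7 d = 38,779 Wh = 38.78 kWh
Total energy = 28.14 + 6.435 + 0.7861 + 38.78 = 74.14 kWh
Cost = 74.14 kWh × €0.398 = €29.51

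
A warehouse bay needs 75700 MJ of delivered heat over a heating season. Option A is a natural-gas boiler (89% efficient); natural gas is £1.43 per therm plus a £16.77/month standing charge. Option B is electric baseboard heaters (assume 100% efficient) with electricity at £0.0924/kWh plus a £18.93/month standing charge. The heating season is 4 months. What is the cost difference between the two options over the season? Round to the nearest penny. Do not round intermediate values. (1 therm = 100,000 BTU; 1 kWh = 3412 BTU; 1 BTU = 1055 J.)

£798.90

Heat load = 75700 MJ = 75,700,000,000 J / 1055 = 71,753,555 BTU
Gas: input = 71,753,555 / 0.89 = 80,621,971 BTU = 806.2 therm → 806.2 × £1.43 = £1,152.89; + 4 × £16.77 standing = £1,219.97
Electric: 71,753,555 BTU / 3412 = 21,030 kWh → × £0.0924 = £1,943.15; + 4 × £18.93 standing = £2,018.87
Difference = |£1,219.97 − £2,018.87| = £798.90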